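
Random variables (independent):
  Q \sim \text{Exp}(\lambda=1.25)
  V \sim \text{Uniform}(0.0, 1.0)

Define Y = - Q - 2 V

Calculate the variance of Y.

For independent RVs: Var(aX + bY) = a²Var(X) + b²Var(Y)
Var(Q) = 0.64
Var(V) = 0.083333333
Var(Y) = (-1)²*0.64 + (-2)²*0.083333333
= 1*0.64 + 4*0.083333333 = 0.97333333

0.97333333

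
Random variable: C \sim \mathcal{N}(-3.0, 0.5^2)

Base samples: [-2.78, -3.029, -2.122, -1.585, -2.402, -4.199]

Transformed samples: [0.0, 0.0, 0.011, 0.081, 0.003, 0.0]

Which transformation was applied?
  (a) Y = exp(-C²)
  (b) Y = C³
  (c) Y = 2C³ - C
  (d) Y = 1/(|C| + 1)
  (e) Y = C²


Checking option (a) Y = exp(-C²):
  C = -2.78 -> Y = 0.0 ✓
  C = -3.029 -> Y = 0.0 ✓
  C = -2.122 -> Y = 0.011 ✓
All samples match this transformation.

(a) exp(-C²)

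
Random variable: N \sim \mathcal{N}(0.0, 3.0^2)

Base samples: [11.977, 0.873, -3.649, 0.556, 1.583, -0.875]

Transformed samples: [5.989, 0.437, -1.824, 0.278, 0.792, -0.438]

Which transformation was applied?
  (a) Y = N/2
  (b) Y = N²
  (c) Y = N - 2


Checking option (a) Y = N/2:
  N = 11.977 -> Y = 5.989 ✓
  N = 0.873 -> Y = 0.437 ✓
  N = -3.649 -> Y = -1.824 ✓
All samples match this transformation.

(a) N/2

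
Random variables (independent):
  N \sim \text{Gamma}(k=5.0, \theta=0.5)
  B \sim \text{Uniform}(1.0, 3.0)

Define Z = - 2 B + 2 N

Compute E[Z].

E[Z] = 2*E[N] - 2*E[B]
E[N] = 2.5
E[B] = 2
E[Z] = 2*2.5 - 2*2 = 1

1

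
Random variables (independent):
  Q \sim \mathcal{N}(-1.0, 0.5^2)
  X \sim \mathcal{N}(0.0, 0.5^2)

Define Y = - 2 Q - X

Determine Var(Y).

For independent RVs: Var(aX + bY) = a²Var(X) + b²Var(Y)
Var(Q) = 0.25
Var(X) = 0.25
Var(Y) = (-2)²*0.25 + (-1)²*0.25
= 4*0.25 + 1*0.25 = 1.25

1.25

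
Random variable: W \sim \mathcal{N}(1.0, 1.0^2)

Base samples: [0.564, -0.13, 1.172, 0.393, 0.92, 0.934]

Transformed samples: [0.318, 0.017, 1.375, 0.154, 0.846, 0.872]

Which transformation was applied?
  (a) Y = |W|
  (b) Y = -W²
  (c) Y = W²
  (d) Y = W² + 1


Checking option (c) Y = W²:
  W = 0.564 -> Y = 0.318 ✓
  W = -0.13 -> Y = 0.017 ✓
  W = 1.172 -> Y = 1.375 ✓
All samples match this transformation.

(c) W²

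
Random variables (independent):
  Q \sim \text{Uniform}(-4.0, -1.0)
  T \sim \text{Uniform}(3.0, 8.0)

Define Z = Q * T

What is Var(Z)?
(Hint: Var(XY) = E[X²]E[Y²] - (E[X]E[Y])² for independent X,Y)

Var(XY) = E[X²]E[Y²] - (E[X]E[Y])²
E[Q] = -2.5, Var(Q) = 0.75
E[T] = 5.5, Var(T) = 2.0833333
E[Q²] = 0.75 + (-2.5)² = 7
E[T²] = 2.0833333 + 5.5² = 32.333333
Var(Z) = 7*32.333333 - (-2.5*5.5)²
= 226.33333 - 189.0625 = 37.270833

37.270833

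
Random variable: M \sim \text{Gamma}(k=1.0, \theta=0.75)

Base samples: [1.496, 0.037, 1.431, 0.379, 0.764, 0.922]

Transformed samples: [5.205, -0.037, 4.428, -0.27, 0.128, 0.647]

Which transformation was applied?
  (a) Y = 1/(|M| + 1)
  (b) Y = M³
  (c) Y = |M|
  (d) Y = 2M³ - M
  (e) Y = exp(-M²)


Checking option (d) Y = 2M³ - M:
  M = 1.496 -> Y = 5.205 ✓
  M = 0.037 -> Y = -0.037 ✓
  M = 1.431 -> Y = 4.428 ✓
All samples match this transformation.

(d) 2M³ - M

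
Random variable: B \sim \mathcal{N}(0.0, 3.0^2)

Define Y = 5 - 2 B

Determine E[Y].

For Y = -2B + 5:
E[Y] = -2 * E[B] + 5
E[B] = 0.0 = 0
E[Y] = -2 * 0 + 5 = 5

5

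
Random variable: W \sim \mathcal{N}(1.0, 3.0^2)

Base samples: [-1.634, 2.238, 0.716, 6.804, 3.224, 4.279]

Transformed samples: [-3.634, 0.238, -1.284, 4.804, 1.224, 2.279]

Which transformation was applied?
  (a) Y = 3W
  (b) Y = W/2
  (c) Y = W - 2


Checking option (c) Y = W - 2:
  W = -1.634 -> Y = -3.634 ✓
  W = 2.238 -> Y = 0.238 ✓
  W = 0.716 -> Y = -1.284 ✓
All samples match this transformation.

(c) W - 2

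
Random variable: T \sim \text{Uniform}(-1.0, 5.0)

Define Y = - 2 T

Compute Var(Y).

For Y = aT + b: Var(Y) = a² * Var(T)
Var(T) = (5 + 1)^2/12 = 3
Var(Y) = (-2)² * 3 = 4 * 3 = 12

12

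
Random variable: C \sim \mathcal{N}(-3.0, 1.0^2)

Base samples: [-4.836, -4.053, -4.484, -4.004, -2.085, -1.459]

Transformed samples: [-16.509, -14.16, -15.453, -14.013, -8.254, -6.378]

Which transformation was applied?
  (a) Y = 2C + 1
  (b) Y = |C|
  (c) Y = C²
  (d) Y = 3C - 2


Checking option (d) Y = 3C - 2:
  C = -4.836 -> Y = -16.509 ✓
  C = -4.053 -> Y = -14.16 ✓
  C = -4.484 -> Y = -15.453 ✓
All samples match this transformation.

(d) 3C - 2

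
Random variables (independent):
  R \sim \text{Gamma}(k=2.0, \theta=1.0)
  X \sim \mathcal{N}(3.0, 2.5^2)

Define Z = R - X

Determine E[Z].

E[Z] = 1*E[R] - 1*E[X]
E[R] = 2
E[X] = 3
E[Z] = 1*2 - 1*3 = -1

-1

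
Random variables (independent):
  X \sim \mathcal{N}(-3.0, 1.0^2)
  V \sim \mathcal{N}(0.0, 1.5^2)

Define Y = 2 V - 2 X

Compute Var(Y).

For independent RVs: Var(aX + bY) = a²Var(X) + b²Var(Y)
Var(X) = 1
Var(V) = 2.25
Var(Y) = (-2)²*1 + 2²*2.25
= 4*1 + 4*2.25 = 13

13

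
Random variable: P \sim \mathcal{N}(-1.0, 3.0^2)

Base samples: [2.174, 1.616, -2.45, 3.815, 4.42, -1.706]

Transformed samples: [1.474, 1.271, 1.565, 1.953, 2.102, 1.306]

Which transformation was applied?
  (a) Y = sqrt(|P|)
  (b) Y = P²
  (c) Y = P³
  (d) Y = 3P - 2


Checking option (a) Y = sqrt(|P|):
  P = 2.174 -> Y = 1.474 ✓
  P = 1.616 -> Y = 1.271 ✓
  P = -2.45 -> Y = 1.565 ✓
All samples match this transformation.

(a) sqrt(|P|)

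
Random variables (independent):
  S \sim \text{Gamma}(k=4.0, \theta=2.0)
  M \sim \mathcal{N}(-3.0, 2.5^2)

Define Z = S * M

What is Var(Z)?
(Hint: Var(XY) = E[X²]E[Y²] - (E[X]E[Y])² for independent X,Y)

Var(XY) = E[X²]E[Y²] - (E[X]E[Y])²
E[S] = 8, Var(S) = 16
E[M] = -3, Var(M) = 6.25
E[S²] = 16 + 8² = 80
E[M²] = 6.25 + (-3)² = 15.25
Var(Z) = 80*15.25 - (8*(-3))²
= 1220 - 576 = 644

644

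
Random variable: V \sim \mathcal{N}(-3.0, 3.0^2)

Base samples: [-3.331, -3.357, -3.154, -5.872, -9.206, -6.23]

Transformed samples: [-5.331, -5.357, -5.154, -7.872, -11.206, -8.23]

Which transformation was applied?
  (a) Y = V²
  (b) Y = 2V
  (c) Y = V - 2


Checking option (c) Y = V - 2:
  V = -3.331 -> Y = -5.331 ✓
  V = -3.357 -> Y = -5.357 ✓
  V = -3.154 -> Y = -5.154 ✓
All samples match this transformation.

(c) V - 2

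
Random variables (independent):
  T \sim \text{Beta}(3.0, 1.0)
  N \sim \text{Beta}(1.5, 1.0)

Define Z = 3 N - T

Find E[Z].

E[Z] = -1*E[T] + 3*E[N]
E[T] = 0.75
E[N] = 0.6
E[Z] = -1*0.75 + 3*0.6 = 1.05

1.05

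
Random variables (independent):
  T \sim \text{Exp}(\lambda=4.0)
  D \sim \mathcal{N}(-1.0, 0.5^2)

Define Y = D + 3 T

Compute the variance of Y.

For independent RVs: Var(aX + bY) = a²Var(X) + b²Var(Y)
Var(T) = 0.0625
Var(D) = 0.25
Var(Y) = 3²*0.0625 + 1²*0.25
= 9*0.0625 + 1*0.25 = 0.8125

0.8125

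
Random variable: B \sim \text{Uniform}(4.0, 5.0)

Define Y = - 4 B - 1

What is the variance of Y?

For Y = aB + b: Var(Y) = a² * Var(B)
Var(B) = (5 - 4)^2/12 = 0.083333333
Var(Y) = (-4)² * 0.083333333 = 16 * 0.083333333 = 1.3333333

1.3333333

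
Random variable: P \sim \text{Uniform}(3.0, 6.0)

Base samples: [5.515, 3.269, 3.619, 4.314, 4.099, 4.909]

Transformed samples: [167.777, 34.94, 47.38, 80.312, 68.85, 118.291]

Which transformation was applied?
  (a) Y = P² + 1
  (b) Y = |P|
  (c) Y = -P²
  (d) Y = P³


Checking option (d) Y = P³:
  P = 5.515 -> Y = 167.777 ✓
  P = 3.269 -> Y = 34.94 ✓
  P = 3.619 -> Y = 47.38 ✓
All samples match this transformation.

(d) P³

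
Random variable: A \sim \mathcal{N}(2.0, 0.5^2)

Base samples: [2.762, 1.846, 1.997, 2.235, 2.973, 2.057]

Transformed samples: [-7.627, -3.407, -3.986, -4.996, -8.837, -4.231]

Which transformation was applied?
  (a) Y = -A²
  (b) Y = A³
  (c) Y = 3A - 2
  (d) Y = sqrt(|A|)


Checking option (a) Y = -A²:
  A = 2.762 -> Y = -7.627 ✓
  A = 1.846 -> Y = -3.407 ✓
  A = 1.997 -> Y = -3.986 ✓
All samples match this transformation.

(a) -A²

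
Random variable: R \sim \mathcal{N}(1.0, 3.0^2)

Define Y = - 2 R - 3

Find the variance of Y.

For Y = aR + b: Var(Y) = a² * Var(R)
Var(R) = 3.0^2 = 9
Var(Y) = (-2)² * 9 = 4 * 9 = 36

36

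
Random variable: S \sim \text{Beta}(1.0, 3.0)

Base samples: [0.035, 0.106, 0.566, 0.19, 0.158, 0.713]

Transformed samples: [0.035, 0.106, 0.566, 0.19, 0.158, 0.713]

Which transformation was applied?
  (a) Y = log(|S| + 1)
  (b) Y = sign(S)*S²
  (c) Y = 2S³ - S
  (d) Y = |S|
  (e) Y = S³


Checking option (d) Y = |S|:
  S = 0.035 -> Y = 0.035 ✓
  S = 0.106 -> Y = 0.106 ✓
  S = 0.566 -> Y = 0.566 ✓
All samples match this transformation.

(d) |S|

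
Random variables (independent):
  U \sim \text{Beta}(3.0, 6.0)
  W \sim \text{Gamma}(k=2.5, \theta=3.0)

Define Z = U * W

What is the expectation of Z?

For independent RVs: E[XY] = E[X]*E[Y]
E[U] = 0.33333333
E[W] = 7.5
E[Z] = 0.33333333 * 7.5 = 2.5

2.5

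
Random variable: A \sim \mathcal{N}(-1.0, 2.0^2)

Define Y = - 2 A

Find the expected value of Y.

For Y = -2A:
E[Y] = -2 * E[A]
E[A] = -1.0 = -1
E[Y] = -2 * (-1) = 2

2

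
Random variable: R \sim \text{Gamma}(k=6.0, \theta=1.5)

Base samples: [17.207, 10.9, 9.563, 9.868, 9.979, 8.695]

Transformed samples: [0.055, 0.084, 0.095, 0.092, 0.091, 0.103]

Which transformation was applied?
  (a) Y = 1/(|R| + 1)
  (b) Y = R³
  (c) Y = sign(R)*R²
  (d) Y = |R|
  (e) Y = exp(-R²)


Checking option (a) Y = 1/(|R| + 1):
  R = 17.207 -> Y = 0.055 ✓
  R = 10.9 -> Y = 0.084 ✓
  R = 9.563 -> Y = 0.095 ✓
All samples match this transformation.

(a) 1/(|R| + 1)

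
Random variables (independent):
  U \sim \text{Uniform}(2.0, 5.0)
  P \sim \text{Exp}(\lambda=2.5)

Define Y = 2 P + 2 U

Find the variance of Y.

For independent RVs: Var(aX + bY) = a²Var(X) + b²Var(Y)
Var(U) = 0.75
Var(P) = 0.16
Var(Y) = 2²*0.75 + 2²*0.16
= 4*0.75 + 4*0.16 = 3.64

3.64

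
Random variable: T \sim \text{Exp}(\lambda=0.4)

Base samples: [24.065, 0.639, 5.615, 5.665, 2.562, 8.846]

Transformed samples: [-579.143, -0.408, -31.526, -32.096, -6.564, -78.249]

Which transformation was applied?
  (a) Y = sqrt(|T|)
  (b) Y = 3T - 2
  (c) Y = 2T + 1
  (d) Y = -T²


Checking option (d) Y = -T²:
  T = 24.065 -> Y = -579.143 ✓
  T = 0.639 -> Y = -0.408 ✓
  T = 5.615 -> Y = -31.526 ✓
All samples match this transformation.

(d) -T²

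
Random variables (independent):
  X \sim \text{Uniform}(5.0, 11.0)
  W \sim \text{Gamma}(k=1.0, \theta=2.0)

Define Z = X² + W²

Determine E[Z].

E[Z] = E[X²] + E[W²]
E[X²] = Var(X) + E[X]² = 3 + 64 = 67
E[W²] = Var(W) + E[W]² = 4 + 4 = 8
E[Z] = 67 + 8 = 75

75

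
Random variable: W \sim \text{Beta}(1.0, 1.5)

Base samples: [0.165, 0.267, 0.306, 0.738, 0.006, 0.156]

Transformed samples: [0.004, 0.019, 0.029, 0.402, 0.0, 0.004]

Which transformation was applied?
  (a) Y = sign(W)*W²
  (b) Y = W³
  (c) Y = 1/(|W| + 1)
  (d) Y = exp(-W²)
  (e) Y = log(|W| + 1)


Checking option (b) Y = W³:
  W = 0.165 -> Y = 0.004 ✓
  W = 0.267 -> Y = 0.019 ✓
  W = 0.306 -> Y = 0.029 ✓
All samples match this transformation.

(b) W³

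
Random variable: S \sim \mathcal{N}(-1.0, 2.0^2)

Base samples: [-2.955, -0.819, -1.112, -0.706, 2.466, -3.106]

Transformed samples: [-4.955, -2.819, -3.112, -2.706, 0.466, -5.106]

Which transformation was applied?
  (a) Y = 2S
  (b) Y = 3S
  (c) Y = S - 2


Checking option (c) Y = S - 2:
  S = -2.955 -> Y = -4.955 ✓
  S = -0.819 -> Y = -2.819 ✓
  S = -1.112 -> Y = -3.112 ✓
All samples match this transformation.

(c) S - 2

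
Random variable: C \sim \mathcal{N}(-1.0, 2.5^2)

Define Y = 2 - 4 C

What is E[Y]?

For Y = -4C + 2:
E[Y] = -4 * E[C] + 2
E[C] = -1.0 = -1
E[Y] = -4 * (-1) + 2 = 6

6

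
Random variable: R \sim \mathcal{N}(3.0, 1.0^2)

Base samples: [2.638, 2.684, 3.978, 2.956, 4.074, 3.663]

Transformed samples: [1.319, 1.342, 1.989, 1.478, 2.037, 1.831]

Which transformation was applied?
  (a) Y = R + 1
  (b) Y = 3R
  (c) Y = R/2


Checking option (c) Y = R/2:
  R = 2.638 -> Y = 1.319 ✓
  R = 2.684 -> Y = 1.342 ✓
  R = 3.978 -> Y = 1.989 ✓
All samples match this transformation.

(c) R/2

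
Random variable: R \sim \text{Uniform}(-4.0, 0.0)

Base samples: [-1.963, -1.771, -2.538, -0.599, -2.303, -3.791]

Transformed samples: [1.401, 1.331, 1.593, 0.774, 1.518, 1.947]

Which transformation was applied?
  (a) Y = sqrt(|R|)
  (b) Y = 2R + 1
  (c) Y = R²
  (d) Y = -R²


Checking option (a) Y = sqrt(|R|):
  R = -1.963 -> Y = 1.401 ✓
  R = -1.771 -> Y = 1.331 ✓
  R = -2.538 -> Y = 1.593 ✓
All samples match this transformation.

(a) sqrt(|R|)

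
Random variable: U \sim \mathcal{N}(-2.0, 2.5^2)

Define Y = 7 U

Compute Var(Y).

For Y = aU + b: Var(Y) = a² * Var(U)
Var(U) = 2.5^2 = 6.25
Var(Y) = 7² * 6.25 = 49 * 6.25 = 306.25

306.25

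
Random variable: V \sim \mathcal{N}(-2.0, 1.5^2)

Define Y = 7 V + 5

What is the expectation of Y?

For Y = 7V + 5:
E[Y] = 7 * E[V] + 5
E[V] = -2.0 = -2
E[Y] = 7 * (-2) + 5 = -9

-9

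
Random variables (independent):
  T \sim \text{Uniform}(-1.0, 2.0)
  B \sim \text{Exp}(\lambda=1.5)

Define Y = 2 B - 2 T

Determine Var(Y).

For independent RVs: Var(aX + bY) = a²Var(X) + b²Var(Y)
Var(T) = 0.75
Var(B) = 0.44444444
Var(Y) = (-2)²*0.75 + 2²*0.44444444
= 4*0.75 + 4*0.44444444 = 4.7777778

4.7777778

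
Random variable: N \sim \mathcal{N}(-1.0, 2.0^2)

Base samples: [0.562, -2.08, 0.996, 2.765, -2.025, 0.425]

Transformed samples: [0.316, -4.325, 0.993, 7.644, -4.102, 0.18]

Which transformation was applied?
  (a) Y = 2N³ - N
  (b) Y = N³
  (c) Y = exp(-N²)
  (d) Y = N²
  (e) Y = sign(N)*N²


Checking option (e) Y = sign(N)*N²:
  N = 0.562 -> Y = 0.316 ✓
  N = -2.08 -> Y = -4.325 ✓
  N = 0.996 -> Y = 0.993 ✓
All samples match this transformation.

(e) sign(N)*N²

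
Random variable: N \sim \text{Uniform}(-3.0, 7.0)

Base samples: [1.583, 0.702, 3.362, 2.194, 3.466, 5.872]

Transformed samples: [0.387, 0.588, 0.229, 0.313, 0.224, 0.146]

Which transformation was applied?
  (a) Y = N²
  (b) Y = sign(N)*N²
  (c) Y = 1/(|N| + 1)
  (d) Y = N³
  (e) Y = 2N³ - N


Checking option (c) Y = 1/(|N| + 1):
  N = 1.583 -> Y = 0.387 ✓
  N = 0.702 -> Y = 0.588 ✓
  N = 3.362 -> Y = 0.229 ✓
All samples match this transformation.

(c) 1/(|N| + 1)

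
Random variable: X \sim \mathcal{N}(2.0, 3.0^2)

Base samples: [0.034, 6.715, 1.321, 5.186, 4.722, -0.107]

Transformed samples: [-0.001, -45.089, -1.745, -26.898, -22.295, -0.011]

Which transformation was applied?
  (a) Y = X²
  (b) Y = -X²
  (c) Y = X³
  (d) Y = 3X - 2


Checking option (b) Y = -X²:
  X = 0.034 -> Y = -0.001 ✓
  X = 6.715 -> Y = -45.089 ✓
  X = 1.321 -> Y = -1.745 ✓
All samples match this transformation.

(b) -X²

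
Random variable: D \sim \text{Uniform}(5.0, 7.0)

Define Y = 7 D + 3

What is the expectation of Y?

For Y = 7D + 3:
E[Y] = 7 * E[D] + 3
E[D] = (5 + 7)/2 = 6
E[Y] = 7 * 6 + 3 = 45

45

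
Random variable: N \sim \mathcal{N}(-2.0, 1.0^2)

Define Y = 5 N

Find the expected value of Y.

For Y = 5N:
E[Y] = 5 * E[N]
E[N] = -2.0 = -2
E[Y] = 5 * (-2) = -10

-10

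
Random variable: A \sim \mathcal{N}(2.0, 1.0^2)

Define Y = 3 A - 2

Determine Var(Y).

For Y = aA + b: Var(Y) = a² * Var(A)
Var(A) = 1.0^2 = 1
Var(Y) = 3² * 1 = 9 * 1 = 9

9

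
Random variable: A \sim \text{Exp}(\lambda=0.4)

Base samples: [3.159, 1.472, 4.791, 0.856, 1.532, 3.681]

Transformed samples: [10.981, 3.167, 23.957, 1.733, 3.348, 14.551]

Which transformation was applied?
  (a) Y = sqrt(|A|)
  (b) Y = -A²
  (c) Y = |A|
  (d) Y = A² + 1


Checking option (d) Y = A² + 1:
  A = 3.159 -> Y = 10.981 ✓
  A = 1.472 -> Y = 3.167 ✓
  A = 4.791 -> Y = 23.957 ✓
All samples match this transformation.

(d) A² + 1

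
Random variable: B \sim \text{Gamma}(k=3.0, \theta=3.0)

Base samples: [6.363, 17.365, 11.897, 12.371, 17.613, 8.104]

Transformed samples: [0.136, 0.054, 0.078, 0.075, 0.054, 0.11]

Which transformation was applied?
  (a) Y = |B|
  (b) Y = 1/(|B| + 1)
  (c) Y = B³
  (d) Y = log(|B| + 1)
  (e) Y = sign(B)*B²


Checking option (b) Y = 1/(|B| + 1):
  B = 6.363 -> Y = 0.136 ✓
  B = 17.365 -> Y = 0.054 ✓
  B = 11.897 -> Y = 0.078 ✓
All samples match this transformation.

(b) 1/(|B| + 1)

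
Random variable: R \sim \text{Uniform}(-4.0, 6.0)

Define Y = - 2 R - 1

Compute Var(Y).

For Y = aR + b: Var(Y) = a² * Var(R)
Var(R) = (6 + 4)^2/12 = 8.3333333
Var(Y) = (-2)² * 8.3333333 = 4 * 8.3333333 = 33.333333

33.333333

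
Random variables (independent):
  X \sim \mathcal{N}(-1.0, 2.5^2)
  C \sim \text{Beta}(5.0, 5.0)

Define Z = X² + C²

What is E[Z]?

E[Z] = E[X²] + E[C²]
E[X²] = Var(X) + E[X]² = 6.25 + 1 = 7.25
E[C²] = Var(C) + E[C]² = 0.022727273 + 0.25 = 0.27272727
E[Z] = 7.25 + 0.27272727 = 7.5227273

7.5227273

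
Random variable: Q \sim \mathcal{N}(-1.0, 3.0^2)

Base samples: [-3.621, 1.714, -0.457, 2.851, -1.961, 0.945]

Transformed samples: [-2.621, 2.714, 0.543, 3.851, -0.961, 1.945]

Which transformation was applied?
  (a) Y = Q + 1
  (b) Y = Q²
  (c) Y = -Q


Checking option (a) Y = Q + 1:
  Q = -3.621 -> Y = -2.621 ✓
  Q = 1.714 -> Y = 2.714 ✓
  Q = -0.457 -> Y = 0.543 ✓
All samples match this transformation.

(a) Q + 1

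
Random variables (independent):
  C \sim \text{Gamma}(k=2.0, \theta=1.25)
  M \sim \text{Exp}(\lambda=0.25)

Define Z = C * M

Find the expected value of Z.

For independent RVs: E[XY] = E[X]*E[Y]
E[C] = 2.5
E[M] = 4
E[Z] = 2.5 * 4 = 10

10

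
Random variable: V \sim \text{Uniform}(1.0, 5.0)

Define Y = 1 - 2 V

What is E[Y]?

For Y = -2V + 1:
E[Y] = -2 * E[V] + 1
E[V] = (1 + 5)/2 = 3
E[Y] = -2 * 3 + 1 = -5

-5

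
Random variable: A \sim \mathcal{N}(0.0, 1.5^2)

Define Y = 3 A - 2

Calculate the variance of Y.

For Y = aA + b: Var(Y) = a² * Var(A)
Var(A) = 1.5^2 = 2.25
Var(Y) = 3² * 2.25 = 9 * 2.25 = 20.25

20.25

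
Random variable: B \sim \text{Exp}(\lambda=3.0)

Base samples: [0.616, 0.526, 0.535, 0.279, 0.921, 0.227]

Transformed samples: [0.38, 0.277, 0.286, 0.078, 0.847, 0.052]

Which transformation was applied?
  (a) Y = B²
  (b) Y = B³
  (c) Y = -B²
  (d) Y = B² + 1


Checking option (a) Y = B²:
  B = 0.616 -> Y = 0.38 ✓
  B = 0.526 -> Y = 0.277 ✓
  B = 0.535 -> Y = 0.286 ✓
All samples match this transformation.

(a) B²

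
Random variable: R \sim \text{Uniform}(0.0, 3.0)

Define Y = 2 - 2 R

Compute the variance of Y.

For Y = aR + b: Var(Y) = a² * Var(R)
Var(R) = (3 - 0)^2/12 = 0.75
Var(Y) = (-2)² * 0.75 = 4 * 0.75 = 3

3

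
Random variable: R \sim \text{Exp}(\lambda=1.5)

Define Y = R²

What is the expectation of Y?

Using E[X²] = Var(X) + (E[X])²:
E[R] = 0.66666667
Var(R) = 1/1.5^2 = 0.44444444
E[R²] = 0.44444444 + 0.66666667² = 0.44444444 + 0.44444444 = 0.88888889

0.88888889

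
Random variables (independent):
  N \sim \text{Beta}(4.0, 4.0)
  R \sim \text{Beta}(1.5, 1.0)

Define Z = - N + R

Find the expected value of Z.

E[Z] = -1*E[N] + 1*E[R]
E[N] = 0.5
E[R] = 0.6
E[Z] = -1*0.5 + 1*0.6 = 0.1

0.1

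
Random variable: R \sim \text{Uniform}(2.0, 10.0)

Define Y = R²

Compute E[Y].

Using E[X²] = Var(X) + (E[X])²:
E[R] = 6
Var(R) = (10 - 2)^2/12 = 5.3333333
E[R²] = 5.3333333 + 6² = 5.3333333 + 36 = 41.333333

41.333333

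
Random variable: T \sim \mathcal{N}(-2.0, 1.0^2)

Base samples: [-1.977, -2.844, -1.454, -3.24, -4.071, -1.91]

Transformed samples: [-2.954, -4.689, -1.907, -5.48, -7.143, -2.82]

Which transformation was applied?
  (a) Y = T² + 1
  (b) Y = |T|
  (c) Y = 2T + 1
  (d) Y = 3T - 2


Checking option (c) Y = 2T + 1:
  T = -1.977 -> Y = -2.954 ✓
  T = -2.844 -> Y = -4.689 ✓
  T = -1.454 -> Y = -1.907 ✓
All samples match this transformation.

(c) 2T + 1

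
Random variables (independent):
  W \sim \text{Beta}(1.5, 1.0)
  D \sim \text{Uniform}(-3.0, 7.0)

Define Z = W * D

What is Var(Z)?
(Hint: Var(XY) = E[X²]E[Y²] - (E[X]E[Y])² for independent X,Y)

Var(XY) = E[X²]E[Y²] - (E[X]E[Y])²
E[W] = 0.6, Var(W) = 0.068571429
E[D] = 2, Var(D) = 8.3333333
E[W²] = 0.068571429 + 0.6² = 0.42857143
E[D²] = 8.3333333 + 2² = 12.333333
Var(Z) = 0.42857143*12.333333 - (0.6*2)²
= 5.2857143 - 1.44 = 3.8457143

3.8457143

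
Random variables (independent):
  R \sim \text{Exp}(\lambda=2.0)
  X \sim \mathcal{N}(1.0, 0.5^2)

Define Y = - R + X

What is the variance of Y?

For independent RVs: Var(aX + bY) = a²Var(X) + b²Var(Y)
Var(R) = 0.25
Var(X) = 0.25
Var(Y) = (-1)²*0.25 + 1²*0.25
= 1*0.25 + 1*0.25 = 0.5

0.5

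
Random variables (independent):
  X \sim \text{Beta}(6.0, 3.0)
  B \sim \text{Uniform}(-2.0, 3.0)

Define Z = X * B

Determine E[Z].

For independent RVs: E[XY] = E[X]*E[Y]
E[X] = 0.66666667
E[B] = 0.5
E[Z] = 0.66666667 * 0.5 = 0.33333333

0.33333333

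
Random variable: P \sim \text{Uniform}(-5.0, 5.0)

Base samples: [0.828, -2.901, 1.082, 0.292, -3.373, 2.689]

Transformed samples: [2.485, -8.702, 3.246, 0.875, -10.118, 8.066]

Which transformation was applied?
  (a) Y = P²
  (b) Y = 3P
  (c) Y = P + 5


Checking option (b) Y = 3P:
  P = 0.828 -> Y = 2.485 ✓
  P = -2.901 -> Y = -8.702 ✓
  P = 1.082 -> Y = 3.246 ✓
All samples match this transformation.

(b) 3P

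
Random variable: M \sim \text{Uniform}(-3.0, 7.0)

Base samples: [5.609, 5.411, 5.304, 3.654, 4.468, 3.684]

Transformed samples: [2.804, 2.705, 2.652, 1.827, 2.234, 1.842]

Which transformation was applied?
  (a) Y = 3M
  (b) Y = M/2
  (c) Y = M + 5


Checking option (b) Y = M/2:
  M = 5.609 -> Y = 2.804 ✓
  M = 5.411 -> Y = 2.705 ✓
  M = 5.304 -> Y = 2.652 ✓
All samples match this transformation.

(b) M/2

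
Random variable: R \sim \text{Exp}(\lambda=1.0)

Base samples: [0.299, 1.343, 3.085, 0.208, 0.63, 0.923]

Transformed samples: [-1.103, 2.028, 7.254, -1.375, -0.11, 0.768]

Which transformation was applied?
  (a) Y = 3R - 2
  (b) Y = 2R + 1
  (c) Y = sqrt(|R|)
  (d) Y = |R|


Checking option (a) Y = 3R - 2:
  R = 0.299 -> Y = -1.103 ✓
  R = 1.343 -> Y = 2.028 ✓
  R = 3.085 -> Y = 7.254 ✓
All samples match this transformation.

(a) 3R - 2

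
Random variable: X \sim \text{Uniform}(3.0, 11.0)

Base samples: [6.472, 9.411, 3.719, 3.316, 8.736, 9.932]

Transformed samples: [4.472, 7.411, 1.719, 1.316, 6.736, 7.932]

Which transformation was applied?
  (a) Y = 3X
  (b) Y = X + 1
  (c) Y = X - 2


Checking option (c) Y = X - 2:
  X = 6.472 -> Y = 4.472 ✓
  X = 9.411 -> Y = 7.411 ✓
  X = 3.719 -> Y = 1.719 ✓
All samples match this transformation.

(c) X - 2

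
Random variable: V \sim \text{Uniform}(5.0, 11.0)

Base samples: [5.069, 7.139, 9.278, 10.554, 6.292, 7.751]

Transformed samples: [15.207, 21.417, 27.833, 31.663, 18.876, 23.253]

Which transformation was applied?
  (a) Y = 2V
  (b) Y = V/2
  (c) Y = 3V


Checking option (c) Y = 3V:
  V = 5.069 -> Y = 15.207 ✓
  V = 7.139 -> Y = 21.417 ✓
  V = 9.278 -> Y = 27.833 ✓
All samples match this transformation.

(c) 3V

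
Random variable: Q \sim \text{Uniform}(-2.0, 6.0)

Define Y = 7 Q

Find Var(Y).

For Y = aQ + b: Var(Y) = a² * Var(Q)
Var(Q) = (6 + 2)^2/12 = 5.3333333
Var(Y) = 7² * 5.3333333 = 49 * 5.3333333 = 261.33333

261.33333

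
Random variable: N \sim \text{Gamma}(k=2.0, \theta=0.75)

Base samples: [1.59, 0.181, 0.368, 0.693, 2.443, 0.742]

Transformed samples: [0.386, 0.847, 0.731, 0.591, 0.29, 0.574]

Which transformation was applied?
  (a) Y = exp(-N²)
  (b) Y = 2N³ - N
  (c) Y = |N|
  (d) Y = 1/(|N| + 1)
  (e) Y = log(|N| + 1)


Checking option (d) Y = 1/(|N| + 1):
  N = 1.59 -> Y = 0.386 ✓
  N = 0.181 -> Y = 0.847 ✓
  N = 0.368 -> Y = 0.731 ✓
All samples match this transformation.

(d) 1/(|N| + 1)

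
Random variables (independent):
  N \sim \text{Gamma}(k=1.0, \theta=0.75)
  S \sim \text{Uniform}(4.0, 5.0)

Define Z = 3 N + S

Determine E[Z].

E[Z] = 3*E[N] + 1*E[S]
E[N] = 0.75
E[S] = 4.5
E[Z] = 3*0.75 + 1*4.5 = 6.75

6.75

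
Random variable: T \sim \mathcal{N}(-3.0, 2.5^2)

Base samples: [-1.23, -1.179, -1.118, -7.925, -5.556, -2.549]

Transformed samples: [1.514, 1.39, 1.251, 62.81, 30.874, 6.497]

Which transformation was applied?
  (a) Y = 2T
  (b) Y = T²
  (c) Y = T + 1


Checking option (b) Y = T²:
  T = -1.23 -> Y = 1.514 ✓
  T = -1.179 -> Y = 1.39 ✓
  T = -1.118 -> Y = 1.251 ✓
All samples match this transformation.

(b) T²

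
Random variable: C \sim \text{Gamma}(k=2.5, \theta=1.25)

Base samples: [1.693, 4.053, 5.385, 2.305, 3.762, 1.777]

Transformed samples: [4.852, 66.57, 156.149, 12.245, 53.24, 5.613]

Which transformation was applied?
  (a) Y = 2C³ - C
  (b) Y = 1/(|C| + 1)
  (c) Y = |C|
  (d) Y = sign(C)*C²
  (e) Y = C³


Checking option (e) Y = C³:
  C = 1.693 -> Y = 4.852 ✓
  C = 4.053 -> Y = 66.57 ✓
  C = 5.385 -> Y = 156.149 ✓
All samples match this transformation.

(e) C³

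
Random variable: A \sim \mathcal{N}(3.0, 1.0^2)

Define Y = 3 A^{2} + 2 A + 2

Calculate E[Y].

E[Y] = 3*E[A²] + 2*E[A] + 2
E[A] = 3
E[A²] = Var(A) + (E[A])² = 1 + 9 = 10
E[Y] = 3*10 + 2*3 + 2 = 38

38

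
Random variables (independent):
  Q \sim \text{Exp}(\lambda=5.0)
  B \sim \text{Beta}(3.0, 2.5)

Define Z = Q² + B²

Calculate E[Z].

E[Z] = E[Q²] + E[B²]
E[Q²] = Var(Q) + E[Q]² = 0.04 + 0.04 = 0.08
E[B²] = Var(B) + E[B]² = 0.038143675 + 0.29752066 = 0.33566434
E[Z] = 0.08 + 0.33566434 = 0.41566434

0.41566434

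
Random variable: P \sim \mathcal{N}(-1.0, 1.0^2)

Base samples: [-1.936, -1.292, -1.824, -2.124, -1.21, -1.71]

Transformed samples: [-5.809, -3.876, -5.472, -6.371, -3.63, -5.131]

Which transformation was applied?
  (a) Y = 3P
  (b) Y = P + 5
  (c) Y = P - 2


Checking option (a) Y = 3P:
  P = -1.936 -> Y = -5.809 ✓
  P = -1.292 -> Y = -3.876 ✓
  P = -1.824 -> Y = -5.472 ✓
All samples match this transformation.

(a) 3P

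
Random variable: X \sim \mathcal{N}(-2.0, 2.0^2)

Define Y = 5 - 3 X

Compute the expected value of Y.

For Y = -3X + 5:
E[Y] = -3 * E[X] + 5
E[X] = -2.0 = -2
E[Y] = -3 * (-2) + 5 = 11

11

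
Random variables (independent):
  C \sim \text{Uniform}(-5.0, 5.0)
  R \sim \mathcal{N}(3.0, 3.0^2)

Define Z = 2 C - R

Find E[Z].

E[Z] = 2*E[C] - 1*E[R]
E[C] = 0
E[R] = 3
E[Z] = 2*0 - 1*3 = -3

-3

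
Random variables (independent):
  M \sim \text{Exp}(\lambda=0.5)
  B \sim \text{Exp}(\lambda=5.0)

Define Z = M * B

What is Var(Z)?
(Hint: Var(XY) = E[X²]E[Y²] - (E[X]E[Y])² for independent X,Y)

Var(XY) = E[X²]E[Y²] - (E[X]E[Y])²
E[M] = 2, Var(M) = 4
E[B] = 0.2, Var(B) = 0.04
E[M²] = 4 + 2² = 8
E[B²] = 0.04 + 0.2² = 0.08
Var(Z) = 8*0.08 - (2*0.2)²
= 0.64 - 0.16 = 0.48

0.48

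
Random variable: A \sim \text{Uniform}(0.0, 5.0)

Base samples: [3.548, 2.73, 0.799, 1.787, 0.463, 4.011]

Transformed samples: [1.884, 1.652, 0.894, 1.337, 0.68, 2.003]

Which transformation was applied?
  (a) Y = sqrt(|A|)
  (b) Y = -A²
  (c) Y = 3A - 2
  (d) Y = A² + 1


Checking option (a) Y = sqrt(|A|):
  A = 3.548 -> Y = 1.884 ✓
  A = 2.73 -> Y = 1.652 ✓
  A = 0.799 -> Y = 0.894 ✓
All samples match this transformation.

(a) sqrt(|A|)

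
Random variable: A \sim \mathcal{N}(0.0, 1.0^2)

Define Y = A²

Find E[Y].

Using E[X²] = Var(X) + (E[X])²:
E[A] = 0
Var(A) = 1.0^2 = 1
E[A²] = 1 + 0² = 1 + 0 = 1

1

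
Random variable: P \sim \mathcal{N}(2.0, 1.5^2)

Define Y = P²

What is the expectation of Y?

E[P²] = Var(P) + (E[P])² = 2.25 + 4 = 6.25

6.25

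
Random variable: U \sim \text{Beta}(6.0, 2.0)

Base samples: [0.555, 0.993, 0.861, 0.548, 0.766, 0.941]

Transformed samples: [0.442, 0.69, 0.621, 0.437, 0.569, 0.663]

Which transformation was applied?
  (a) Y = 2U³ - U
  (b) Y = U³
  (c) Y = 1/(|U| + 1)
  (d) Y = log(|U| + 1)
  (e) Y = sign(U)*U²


Checking option (d) Y = log(|U| + 1):
  U = 0.555 -> Y = 0.442 ✓
  U = 0.993 -> Y = 0.69 ✓
  U = 0.861 -> Y = 0.621 ✓
All samples match this transformation.

(d) log(|U| + 1)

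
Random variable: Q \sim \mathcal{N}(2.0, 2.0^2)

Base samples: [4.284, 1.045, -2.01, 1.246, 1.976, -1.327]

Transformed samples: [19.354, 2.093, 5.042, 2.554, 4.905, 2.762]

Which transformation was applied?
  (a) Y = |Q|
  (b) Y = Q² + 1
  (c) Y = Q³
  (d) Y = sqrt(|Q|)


Checking option (b) Y = Q² + 1:
  Q = 4.284 -> Y = 19.354 ✓
  Q = 1.045 -> Y = 2.093 ✓
  Q = -2.01 -> Y = 5.042 ✓
All samples match this transformation.

(b) Q² + 1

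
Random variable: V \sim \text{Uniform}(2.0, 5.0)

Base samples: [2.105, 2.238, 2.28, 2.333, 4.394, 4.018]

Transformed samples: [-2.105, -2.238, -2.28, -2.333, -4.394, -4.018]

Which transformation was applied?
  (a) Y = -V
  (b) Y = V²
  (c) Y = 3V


Checking option (a) Y = -V:
  V = 2.105 -> Y = -2.105 ✓
  V = 2.238 -> Y = -2.238 ✓
  V = 2.28 -> Y = -2.28 ✓
All samples match this transformation.

(a) -V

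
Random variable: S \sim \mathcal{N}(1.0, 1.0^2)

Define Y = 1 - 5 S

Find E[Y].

For Y = -5S + 1:
E[Y] = -5 * E[S] + 1
E[S] = 1.0 = 1
E[Y] = -5 * 1 + 1 = -4

-4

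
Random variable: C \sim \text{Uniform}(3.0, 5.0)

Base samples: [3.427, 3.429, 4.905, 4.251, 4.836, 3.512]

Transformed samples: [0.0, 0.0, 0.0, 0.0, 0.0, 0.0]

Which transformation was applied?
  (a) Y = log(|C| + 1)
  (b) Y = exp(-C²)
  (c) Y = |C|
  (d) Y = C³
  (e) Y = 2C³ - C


Checking option (b) Y = exp(-C²):
  C = 3.427 -> Y = 0.0 ✓
  C = 3.429 -> Y = 0.0 ✓
  C = 4.905 -> Y = 0.0 ✓
All samples match this transformation.

(b) exp(-C²)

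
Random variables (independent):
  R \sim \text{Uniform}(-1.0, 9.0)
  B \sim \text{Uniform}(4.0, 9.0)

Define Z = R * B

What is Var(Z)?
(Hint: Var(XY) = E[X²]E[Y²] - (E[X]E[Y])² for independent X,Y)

Var(XY) = E[X²]E[Y²] - (E[X]E[Y])²
E[R] = 4, Var(R) = 8.3333333
E[B] = 6.5, Var(B) = 2.0833333
E[R²] = 8.3333333 + 4² = 24.333333
E[B²] = 2.0833333 + 6.5² = 44.333333
Var(Z) = 24.333333*44.333333 - (4*6.5)²
= 1078.7778 - 676 = 402.77778

402.77778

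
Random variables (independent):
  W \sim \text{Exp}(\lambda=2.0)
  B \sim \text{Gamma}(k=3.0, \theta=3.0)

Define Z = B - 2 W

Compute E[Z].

E[Z] = -2*E[W] + 1*E[B]
E[W] = 0.5
E[B] = 9
E[Z] = -2*0.5 + 1*9 = 8

8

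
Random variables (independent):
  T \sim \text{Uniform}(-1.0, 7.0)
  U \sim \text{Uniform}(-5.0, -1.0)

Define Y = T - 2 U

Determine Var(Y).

For independent RVs: Var(aX + bY) = a²Var(X) + b²Var(Y)
Var(T) = 5.3333333
Var(U) = 1.3333333
Var(Y) = 1²*5.3333333 + (-2)²*1.3333333
= 1*5.3333333 + 4*1.3333333 = 10.666667

10.666667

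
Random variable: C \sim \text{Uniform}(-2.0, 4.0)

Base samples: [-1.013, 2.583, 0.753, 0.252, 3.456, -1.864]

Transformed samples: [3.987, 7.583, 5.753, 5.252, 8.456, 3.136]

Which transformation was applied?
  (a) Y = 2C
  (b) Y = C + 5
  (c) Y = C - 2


Checking option (b) Y = C + 5:
  C = -1.013 -> Y = 3.987 ✓
  C = 2.583 -> Y = 7.583 ✓
  C = 0.753 -> Y = 5.753 ✓
All samples match this transformation.

(b) C + 5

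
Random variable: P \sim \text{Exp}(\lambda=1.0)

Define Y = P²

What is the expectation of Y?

E[P²] = Var(P) + (E[P])² = 1 + 1 = 2

2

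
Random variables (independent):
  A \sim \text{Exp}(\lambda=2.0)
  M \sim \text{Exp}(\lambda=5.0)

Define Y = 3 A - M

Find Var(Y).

For independent RVs: Var(aX + bY) = a²Var(X) + b²Var(Y)
Var(A) = 0.25
Var(M) = 0.04
Var(Y) = 3²*0.25 + (-1)²*0.04
= 9*0.25 + 1*0.04 = 2.29

2.29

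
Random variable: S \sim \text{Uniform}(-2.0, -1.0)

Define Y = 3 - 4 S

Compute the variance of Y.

For Y = aS + b: Var(Y) = a² * Var(S)
Var(S) = (-1 + 2)^2/12 = 0.083333333
Var(Y) = (-4)² * 0.083333333 = 16 * 0.083333333 = 1.3333333

1.3333333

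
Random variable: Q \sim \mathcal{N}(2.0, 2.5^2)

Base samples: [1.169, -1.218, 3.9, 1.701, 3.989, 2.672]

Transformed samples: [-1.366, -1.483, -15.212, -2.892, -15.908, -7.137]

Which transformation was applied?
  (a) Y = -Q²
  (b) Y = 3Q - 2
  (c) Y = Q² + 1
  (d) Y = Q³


Checking option (a) Y = -Q²:
  Q = 1.169 -> Y = -1.366 ✓
  Q = -1.218 -> Y = -1.483 ✓
  Q = 3.9 -> Y = -15.212 ✓
All samples match this transformation.

(a) -Q²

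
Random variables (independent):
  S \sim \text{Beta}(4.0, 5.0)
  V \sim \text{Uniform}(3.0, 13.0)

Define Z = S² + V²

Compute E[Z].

E[Z] = E[S²] + E[V²]
E[S²] = Var(S) + E[S]² = 0.024691358 + 0.19753086 = 0.22222222
E[V²] = Var(V) + E[V]² = 8.3333333 + 64 = 72.333333
E[Z] = 0.22222222 + 72.333333 = 72.555556

72.555556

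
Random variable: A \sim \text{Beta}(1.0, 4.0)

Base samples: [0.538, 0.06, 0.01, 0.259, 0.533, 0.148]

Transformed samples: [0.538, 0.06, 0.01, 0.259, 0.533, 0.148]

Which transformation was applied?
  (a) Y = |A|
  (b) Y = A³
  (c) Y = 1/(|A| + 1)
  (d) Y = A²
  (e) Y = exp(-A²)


Checking option (a) Y = |A|:
  A = 0.538 -> Y = 0.538 ✓
  A = 0.06 -> Y = 0.06 ✓
  A = 0.01 -> Y = 0.01 ✓
All samples match this transformation.

(a) |A|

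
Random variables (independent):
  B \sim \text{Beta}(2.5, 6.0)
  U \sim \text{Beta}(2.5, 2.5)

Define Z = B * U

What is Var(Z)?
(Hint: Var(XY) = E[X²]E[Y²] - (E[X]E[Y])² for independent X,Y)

Var(XY) = E[X²]E[Y²] - (E[X]E[Y])²
E[B] = 0.29411765, Var(B) = 0.021853943
E[U] = 0.5, Var(U) = 0.041666667
E[B²] = 0.021853943 + 0.29411765² = 0.10835913
E[U²] = 0.041666667 + 0.5² = 0.29166667
Var(Z) = 0.10835913*0.29166667 - (0.29411765*0.5)²
= 0.031604747 - 0.021626298 = 0.0099784496

0.0099784496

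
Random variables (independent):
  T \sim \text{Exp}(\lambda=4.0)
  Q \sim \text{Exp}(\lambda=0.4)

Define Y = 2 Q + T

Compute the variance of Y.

For independent RVs: Var(aX + bY) = a²Var(X) + b²Var(Y)
Var(T) = 0.0625
Var(Q) = 6.25
Var(Y) = 1²*0.0625 + 2²*6.25
= 1*0.0625 + 4*6.25 = 25.0625

25.0625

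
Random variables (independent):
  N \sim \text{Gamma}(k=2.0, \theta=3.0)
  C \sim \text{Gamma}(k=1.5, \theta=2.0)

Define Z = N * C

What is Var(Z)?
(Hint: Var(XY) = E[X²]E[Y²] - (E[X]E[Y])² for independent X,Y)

Var(XY) = E[X²]E[Y²] - (E[X]E[Y])²
E[N] = 6, Var(N) = 18
E[C] = 3, Var(C) = 6
E[N²] = 18 + 6² = 54
E[C²] = 6 + 3² = 15
Var(Z) = 54*15 - (6*3)²
= 810 - 324 = 486

486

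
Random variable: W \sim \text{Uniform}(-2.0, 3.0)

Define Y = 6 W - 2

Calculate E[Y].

For Y = 6W - 2:
E[Y] = 6 * E[W] - 2
E[W] = (-2 + 3)/2 = 0.5
E[Y] = 6 * 0.5 - 2 = 1

1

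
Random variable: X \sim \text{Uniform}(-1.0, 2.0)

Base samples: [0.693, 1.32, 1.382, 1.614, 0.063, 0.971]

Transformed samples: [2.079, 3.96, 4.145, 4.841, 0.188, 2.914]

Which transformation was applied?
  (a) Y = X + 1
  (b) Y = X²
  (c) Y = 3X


Checking option (c) Y = 3X:
  X = 0.693 -> Y = 2.079 ✓
  X = 1.32 -> Y = 3.96 ✓
  X = 1.382 -> Y = 4.145 ✓
All samples match this transformation.

(c) 3X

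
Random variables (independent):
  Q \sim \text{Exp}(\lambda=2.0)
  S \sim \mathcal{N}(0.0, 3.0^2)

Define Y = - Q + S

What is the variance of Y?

For independent RVs: Var(aX + bY) = a²Var(X) + b²Var(Y)
Var(Q) = 0.25
Var(S) = 9
Var(Y) = (-1)²*0.25 + 1²*9
= 1*0.25 + 1*9 = 9.25

9.25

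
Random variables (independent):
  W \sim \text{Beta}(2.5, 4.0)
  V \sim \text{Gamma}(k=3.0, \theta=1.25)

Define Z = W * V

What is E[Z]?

For independent RVs: E[XY] = E[X]*E[Y]
E[W] = 0.38461538
E[V] = 3.75
E[Z] = 0.38461538 * 3.75 = 1.4423077

1.4423077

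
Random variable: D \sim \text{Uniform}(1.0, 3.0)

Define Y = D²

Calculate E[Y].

E[D²] = Var(D) + (E[D])² = 0.33333333 + 4 = 4.3333333

4.3333333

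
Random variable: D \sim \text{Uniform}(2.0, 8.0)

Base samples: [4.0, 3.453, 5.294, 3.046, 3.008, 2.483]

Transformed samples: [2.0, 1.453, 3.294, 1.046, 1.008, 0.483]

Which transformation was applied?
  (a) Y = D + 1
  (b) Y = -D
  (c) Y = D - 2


Checking option (c) Y = D - 2:
  D = 4.0 -> Y = 2.0 ✓
  D = 3.453 -> Y = 1.453 ✓
  D = 5.294 -> Y = 3.294 ✓
All samples match this transformation.

(c) D - 2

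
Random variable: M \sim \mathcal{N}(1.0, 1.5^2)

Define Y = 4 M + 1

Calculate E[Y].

For Y = 4M + 1:
E[Y] = 4 * E[M] + 1
E[M] = 1.0 = 1
E[Y] = 4 * 1 + 1 = 5

5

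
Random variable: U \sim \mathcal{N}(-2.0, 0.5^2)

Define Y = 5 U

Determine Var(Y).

For Y = aU + b: Var(Y) = a² * Var(U)
Var(U) = 0.5^2 = 0.25
Var(Y) = 5² * 0.25 = 25 * 0.25 = 6.25

6.25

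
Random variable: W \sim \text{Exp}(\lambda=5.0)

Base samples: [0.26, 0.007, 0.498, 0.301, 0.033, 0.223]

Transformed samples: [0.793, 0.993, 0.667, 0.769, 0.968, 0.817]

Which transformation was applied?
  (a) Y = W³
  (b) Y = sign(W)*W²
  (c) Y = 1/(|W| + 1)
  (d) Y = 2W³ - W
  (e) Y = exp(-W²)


Checking option (c) Y = 1/(|W| + 1):
  W = 0.26 -> Y = 0.793 ✓
  W = 0.007 -> Y = 0.993 ✓
  W = 0.498 -> Y = 0.667 ✓
All samples match this transformation.

(c) 1/(|W| + 1)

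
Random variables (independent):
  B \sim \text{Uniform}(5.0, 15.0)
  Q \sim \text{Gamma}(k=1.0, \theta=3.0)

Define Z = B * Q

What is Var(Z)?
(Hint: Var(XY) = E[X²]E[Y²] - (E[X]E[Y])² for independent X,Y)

Var(XY) = E[X²]E[Y²] - (E[X]E[Y])²
E[B] = 10, Var(B) = 8.3333333
E[Q] = 3, Var(Q) = 9
E[B²] = 8.3333333 + 10² = 108.33333
E[Q²] = 9 + 3² = 18
Var(Z) = 108.33333*18 - (10*3)²
= 1950 - 900 = 1050

1050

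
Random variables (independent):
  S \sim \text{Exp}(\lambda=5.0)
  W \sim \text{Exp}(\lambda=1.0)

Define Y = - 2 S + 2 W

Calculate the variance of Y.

For independent RVs: Var(aX + bY) = a²Var(X) + b²Var(Y)
Var(S) = 0.04
Var(W) = 1
Var(Y) = (-2)²*0.04 + 2²*1
= 4*0.04 + 4*1 = 4.16

4.16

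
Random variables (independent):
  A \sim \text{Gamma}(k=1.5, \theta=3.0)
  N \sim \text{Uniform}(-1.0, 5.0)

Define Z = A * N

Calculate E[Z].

For independent RVs: E[XY] = E[X]*E[Y]
E[A] = 4.5
E[N] = 2
E[Z] = 4.5 * 2 = 9

9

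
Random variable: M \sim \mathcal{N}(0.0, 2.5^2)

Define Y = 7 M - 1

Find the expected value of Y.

For Y = 7M - 1:
E[Y] = 7 * E[M] - 1
E[M] = 0.0 = 0
E[Y] = 7 * 0 - 1 = -1

-1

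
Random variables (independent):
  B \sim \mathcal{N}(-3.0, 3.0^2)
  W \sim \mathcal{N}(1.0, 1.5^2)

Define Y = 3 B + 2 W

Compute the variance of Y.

For independent RVs: Var(aX + bY) = a²Var(X) + b²Var(Y)
Var(B) = 9
Var(W) = 2.25
Var(Y) = 3²*9 + 2²*2.25
= 9*9 + 4*2.25 = 90

90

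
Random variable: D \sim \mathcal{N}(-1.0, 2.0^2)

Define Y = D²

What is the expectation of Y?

Using E[X²] = Var(X) + (E[X])²:
E[D] = -1
Var(D) = 2.0^2 = 4
E[D²] = 4 + (-1)² = 4 + 1 = 5

5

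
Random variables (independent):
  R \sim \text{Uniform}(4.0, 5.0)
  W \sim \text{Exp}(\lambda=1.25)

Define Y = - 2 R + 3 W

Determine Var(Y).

For independent RVs: Var(aX + bY) = a²Var(X) + b²Var(Y)
Var(R) = 0.083333333
Var(W) = 0.64
Var(Y) = (-2)²*0.083333333 + 3²*0.64
= 4*0.083333333 + 9*0.64 = 6.0933333

6.0933333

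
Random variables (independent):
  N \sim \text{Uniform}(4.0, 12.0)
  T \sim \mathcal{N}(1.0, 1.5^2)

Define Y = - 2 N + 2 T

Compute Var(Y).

For independent RVs: Var(aX + bY) = a²Var(X) + b²Var(Y)
Var(N) = 5.3333333
Var(T) = 2.25
Var(Y) = (-2)²*5.3333333 + 2²*2.25
= 4*5.3333333 + 4*2.25 = 30.333333

30.333333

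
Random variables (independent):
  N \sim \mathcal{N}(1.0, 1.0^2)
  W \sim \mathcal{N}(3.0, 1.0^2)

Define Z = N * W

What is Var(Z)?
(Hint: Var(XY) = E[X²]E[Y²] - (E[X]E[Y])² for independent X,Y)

Var(XY) = E[X²]E[Y²] - (E[X]E[Y])²
E[N] = 1, Var(N) = 1
E[W] = 3, Var(W) = 1
E[N²] = 1 + 1² = 2
E[W²] = 1 + 3² = 10
Var(Z) = 2*10 - (1*3)²
= 20 - 9 = 11

11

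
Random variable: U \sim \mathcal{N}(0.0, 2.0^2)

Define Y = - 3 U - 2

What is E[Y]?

For Y = -3U - 2:
E[Y] = -3 * E[U] - 2
E[U] = 0.0 = 0
E[Y] = -3 * 0 - 2 = -2

-2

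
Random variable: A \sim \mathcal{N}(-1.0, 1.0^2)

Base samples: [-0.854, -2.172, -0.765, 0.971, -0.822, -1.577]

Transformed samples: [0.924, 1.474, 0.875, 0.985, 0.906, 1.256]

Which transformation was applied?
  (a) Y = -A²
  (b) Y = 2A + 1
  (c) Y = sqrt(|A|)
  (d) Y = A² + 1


Checking option (c) Y = sqrt(|A|):
  A = -0.854 -> Y = 0.924 ✓
  A = -2.172 -> Y = 1.474 ✓
  A = -0.765 -> Y = 0.875 ✓
All samples match this transformation.

(c) sqrt(|A|)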